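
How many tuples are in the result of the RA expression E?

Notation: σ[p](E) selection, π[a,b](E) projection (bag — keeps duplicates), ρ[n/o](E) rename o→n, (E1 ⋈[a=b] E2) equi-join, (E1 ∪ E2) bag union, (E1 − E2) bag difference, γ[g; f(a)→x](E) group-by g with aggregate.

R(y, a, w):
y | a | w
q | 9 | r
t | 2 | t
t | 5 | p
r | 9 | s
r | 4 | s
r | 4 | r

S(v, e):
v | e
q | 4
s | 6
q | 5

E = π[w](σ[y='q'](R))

Per-node cardinality:
  R → 6
  σ[y='q'](R) → 1
  π[w](σ[y='q'](R)) → 1

|E| = 1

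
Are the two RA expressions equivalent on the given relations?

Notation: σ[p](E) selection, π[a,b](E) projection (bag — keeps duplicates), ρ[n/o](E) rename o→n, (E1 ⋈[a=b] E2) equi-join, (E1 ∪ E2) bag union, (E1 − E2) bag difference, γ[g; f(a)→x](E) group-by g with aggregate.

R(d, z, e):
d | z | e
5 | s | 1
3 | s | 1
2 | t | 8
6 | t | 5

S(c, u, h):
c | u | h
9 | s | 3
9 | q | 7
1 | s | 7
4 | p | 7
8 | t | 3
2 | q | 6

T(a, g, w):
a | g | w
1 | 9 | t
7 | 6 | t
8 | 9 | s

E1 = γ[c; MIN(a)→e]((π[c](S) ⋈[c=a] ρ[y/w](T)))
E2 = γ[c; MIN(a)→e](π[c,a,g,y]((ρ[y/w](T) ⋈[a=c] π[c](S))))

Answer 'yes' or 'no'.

E1 stepwise |·|:
  S → 6
  π[c](S) → 6
  T → 3
  ρ[y/w](T) → 3
  (π[c](S) ⋈[c=a] ρ[y/w](T)) → 2
  γ[c; MIN(a)→e]((π[c](S) ⋈[c=a] ρ[y/w](T))) → 2
E2 stepwise |·|:
  T → 3
  ρ[y/w](T) → 3
  S → 6
  π[c](S) → 6
  (ρ[y/w](T) ⋈[a=c] π[c](S)) → 2
  π[c,a,g,y]((ρ[y/w](T) ⋈[a=c] π[c](S))) → 2
  γ[c; MIN(a)→e](π[c,a,g,y]((ρ[y/w](T) ⋈[a=c] π[c](S)))) → 2

E1 and E2 produce the same multiset:
c | e
1 | 1
8 | 8

yes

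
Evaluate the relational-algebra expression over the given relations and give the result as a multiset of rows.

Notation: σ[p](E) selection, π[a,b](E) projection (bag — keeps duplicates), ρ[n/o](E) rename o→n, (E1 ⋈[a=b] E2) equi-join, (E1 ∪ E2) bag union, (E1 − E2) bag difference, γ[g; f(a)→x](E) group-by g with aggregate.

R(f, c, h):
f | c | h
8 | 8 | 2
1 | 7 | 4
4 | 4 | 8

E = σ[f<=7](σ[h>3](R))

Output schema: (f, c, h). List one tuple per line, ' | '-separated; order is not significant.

Row counts bottom-up:
  R → 3
  σ[h>3](R) → 2
  σ[f<=7](σ[h>3](R)) → 2

== RESULT ==
f | c | h
1 | 7 | 4
4 | 4 | 8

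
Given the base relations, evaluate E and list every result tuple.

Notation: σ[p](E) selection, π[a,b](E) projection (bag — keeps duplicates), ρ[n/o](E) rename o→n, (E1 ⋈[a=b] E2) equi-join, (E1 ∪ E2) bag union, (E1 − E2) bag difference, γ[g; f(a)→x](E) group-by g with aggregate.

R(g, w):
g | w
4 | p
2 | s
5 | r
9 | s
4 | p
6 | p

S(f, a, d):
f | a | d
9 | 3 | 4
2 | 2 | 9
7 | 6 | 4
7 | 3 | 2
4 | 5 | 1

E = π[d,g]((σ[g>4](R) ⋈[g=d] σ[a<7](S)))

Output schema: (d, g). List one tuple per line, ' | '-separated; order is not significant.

Subexpression sizes:
  R → 6
  σ[g>4](R) → 3
  S → 5
  σ[a<7](S) → 5
  (σ[g>4](R) ⋈[g=d] σ[a<7](S)) → 1
  π[d,g]((σ[g>4](R) ⋈[g=d] σ[a<7](S))) → 1

== RESULT ==
d | g
9 | 9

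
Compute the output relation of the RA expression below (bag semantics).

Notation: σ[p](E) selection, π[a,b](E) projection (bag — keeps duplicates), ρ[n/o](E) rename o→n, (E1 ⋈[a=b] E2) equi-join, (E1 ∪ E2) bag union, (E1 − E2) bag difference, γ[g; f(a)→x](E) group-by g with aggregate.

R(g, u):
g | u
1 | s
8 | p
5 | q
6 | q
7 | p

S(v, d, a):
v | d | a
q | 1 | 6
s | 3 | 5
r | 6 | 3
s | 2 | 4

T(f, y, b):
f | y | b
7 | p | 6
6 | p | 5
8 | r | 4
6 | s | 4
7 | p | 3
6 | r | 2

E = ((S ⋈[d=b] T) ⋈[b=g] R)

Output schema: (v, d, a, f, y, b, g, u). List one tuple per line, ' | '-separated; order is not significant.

Stepwise |·|:
  S → 4
  T → 6
  (S ⋈[d=b] T) → 3
  R → 5
  ((S ⋈[d=b] T) ⋈[b=g] R) → 1

== RESULT ==
v | d | a | f | y | b | g | u
r | 6 | 3 | 7 | p | 6 | 6 | q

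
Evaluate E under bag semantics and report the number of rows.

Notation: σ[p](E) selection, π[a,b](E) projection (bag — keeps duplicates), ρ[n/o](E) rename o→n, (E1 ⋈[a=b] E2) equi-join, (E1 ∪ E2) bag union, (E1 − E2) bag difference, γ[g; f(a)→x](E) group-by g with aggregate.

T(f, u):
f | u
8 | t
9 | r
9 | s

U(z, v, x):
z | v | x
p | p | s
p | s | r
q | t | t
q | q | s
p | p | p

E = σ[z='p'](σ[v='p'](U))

Row counts bottom-up:
  U → 5
  σ[v='p'](U) → 2
  σ[z='p'](σ[v='p'](U)) → 2

|E| = 2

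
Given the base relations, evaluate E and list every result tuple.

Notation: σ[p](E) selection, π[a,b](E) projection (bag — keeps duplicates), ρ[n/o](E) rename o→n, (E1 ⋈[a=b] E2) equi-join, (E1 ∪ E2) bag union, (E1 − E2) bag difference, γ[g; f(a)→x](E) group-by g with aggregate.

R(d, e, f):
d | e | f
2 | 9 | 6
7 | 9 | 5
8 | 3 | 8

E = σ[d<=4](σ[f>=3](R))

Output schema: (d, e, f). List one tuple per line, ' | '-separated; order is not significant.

Row counts bottom-up:
  R → 3
  σ[f>=3](R) → 3
  σ[d<=4](σ[f>=3](R)) → 1

== RESULT ==
d | e | f
2 | 9 | 6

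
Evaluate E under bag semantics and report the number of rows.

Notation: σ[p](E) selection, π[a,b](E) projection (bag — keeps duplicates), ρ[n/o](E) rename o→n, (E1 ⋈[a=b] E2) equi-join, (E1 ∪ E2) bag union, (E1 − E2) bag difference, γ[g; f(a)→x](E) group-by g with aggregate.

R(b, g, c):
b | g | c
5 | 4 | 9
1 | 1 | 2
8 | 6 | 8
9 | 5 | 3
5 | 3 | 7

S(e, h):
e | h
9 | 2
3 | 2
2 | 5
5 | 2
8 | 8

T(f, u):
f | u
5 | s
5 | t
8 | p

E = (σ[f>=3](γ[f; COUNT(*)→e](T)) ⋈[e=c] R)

Per-node cardinality:
  T → 3
  γ[f; COUNT(*)→e](T) → 2
  σ[f>=3](γ[f; COUNT(*)→e](T)) → 2
  R → 5
  (σ[f>=3](γ[f; COUNT(*)→e](T)) ⋈[e=c] R) → 1

|E| = 1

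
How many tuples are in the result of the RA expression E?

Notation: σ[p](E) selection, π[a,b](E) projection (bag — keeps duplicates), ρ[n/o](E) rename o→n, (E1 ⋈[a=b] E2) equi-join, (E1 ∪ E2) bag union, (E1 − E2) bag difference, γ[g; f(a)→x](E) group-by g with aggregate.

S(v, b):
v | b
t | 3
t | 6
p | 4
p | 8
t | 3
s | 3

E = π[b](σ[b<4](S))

Per-node cardinality:
  S → 6
  σ[b<4](S) → 3
  π[b](σ[b<4](S)) → 3

|E| = 3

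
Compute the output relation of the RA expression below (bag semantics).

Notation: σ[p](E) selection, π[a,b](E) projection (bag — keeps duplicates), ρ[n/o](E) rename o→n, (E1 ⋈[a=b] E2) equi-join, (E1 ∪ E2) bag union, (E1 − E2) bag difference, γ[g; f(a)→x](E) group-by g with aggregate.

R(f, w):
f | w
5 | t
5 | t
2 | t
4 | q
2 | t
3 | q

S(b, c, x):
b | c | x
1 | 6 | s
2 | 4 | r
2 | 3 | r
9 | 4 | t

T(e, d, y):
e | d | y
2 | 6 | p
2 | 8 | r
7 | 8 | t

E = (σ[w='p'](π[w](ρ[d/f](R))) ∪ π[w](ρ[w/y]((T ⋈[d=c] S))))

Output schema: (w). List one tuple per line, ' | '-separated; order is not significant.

Per-node cardinality:
  R → 6
  ρ[d/f](R) → 6
  π[w](ρ[d/f](R)) → 6
  σ[w='p'](π[w](ρ[d/f](R))) → 0
  T → 3
  S → 4
  (T ⋈[d=c] S) → 1
  ρ[w/y]((T ⋈[d=c] S)) → 1
  π[w](ρ[w/y]((T ⋈[d=c] S))) → 1
  (σ[w='p'](π[w](ρ[d/f](R))) ∪ π[w](ρ[w/y]((T ⋈[d=c] S)))) → 1

== RESULT ==
w
p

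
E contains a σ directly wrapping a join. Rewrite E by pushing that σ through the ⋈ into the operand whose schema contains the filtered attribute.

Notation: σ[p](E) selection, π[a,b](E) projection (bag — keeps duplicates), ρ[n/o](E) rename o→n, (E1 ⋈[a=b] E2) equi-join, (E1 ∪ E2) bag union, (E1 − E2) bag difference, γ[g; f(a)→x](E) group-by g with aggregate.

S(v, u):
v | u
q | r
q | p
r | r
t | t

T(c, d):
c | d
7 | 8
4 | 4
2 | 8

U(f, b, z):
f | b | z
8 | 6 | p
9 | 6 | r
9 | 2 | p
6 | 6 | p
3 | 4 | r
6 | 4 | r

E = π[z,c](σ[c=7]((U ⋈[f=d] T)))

σ filters on c, owned by the right side.
E' = π[z,c]((U ⋈[f=d] σ[c=7](T)))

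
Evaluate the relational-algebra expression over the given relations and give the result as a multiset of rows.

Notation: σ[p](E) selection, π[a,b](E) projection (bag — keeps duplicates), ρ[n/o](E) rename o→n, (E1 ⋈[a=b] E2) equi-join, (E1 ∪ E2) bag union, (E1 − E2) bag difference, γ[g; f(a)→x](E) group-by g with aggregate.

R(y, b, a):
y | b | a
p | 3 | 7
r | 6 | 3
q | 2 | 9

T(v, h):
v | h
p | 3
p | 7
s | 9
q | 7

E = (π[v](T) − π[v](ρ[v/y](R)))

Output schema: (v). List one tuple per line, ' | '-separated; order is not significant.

Per-node cardinality:
  T → 4
  π[v](T) → 4
  R → 3
  ρ[v/y](R) → 3
  π[v](ρ[v/y](R)) → 3
  (π[v](T) − π[v](ρ[v/y](R))) → 2

== RESULT ==
v
p
s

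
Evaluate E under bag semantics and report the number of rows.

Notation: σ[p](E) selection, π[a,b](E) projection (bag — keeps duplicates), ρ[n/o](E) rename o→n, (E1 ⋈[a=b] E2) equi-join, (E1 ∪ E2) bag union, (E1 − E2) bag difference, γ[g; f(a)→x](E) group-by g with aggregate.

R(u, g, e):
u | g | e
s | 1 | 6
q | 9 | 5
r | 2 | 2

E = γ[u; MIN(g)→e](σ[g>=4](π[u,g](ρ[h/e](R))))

Subexpression sizes:
  R → 3
  ρ[h/e](R) → 3
  π[u,g](ρ[h/e](R)) → 3
  σ[g>=4](π[u,g](ρ[h/e](R))) → 1
  γ[u; MIN(g)→e](σ[g>=4](π[u,g](ρ[h/e](R)))) → 1

|E| = 1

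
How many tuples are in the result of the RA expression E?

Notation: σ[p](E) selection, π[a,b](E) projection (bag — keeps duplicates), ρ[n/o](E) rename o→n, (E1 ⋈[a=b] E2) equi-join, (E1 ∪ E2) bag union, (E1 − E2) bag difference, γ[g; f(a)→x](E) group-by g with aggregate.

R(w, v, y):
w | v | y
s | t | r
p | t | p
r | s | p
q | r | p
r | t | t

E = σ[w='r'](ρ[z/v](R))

Subexpression sizes:
  R → 5
  ρ[z/v](R) → 5
  σ[w='r'](ρ[z/v](R)) → 2

|E| = 2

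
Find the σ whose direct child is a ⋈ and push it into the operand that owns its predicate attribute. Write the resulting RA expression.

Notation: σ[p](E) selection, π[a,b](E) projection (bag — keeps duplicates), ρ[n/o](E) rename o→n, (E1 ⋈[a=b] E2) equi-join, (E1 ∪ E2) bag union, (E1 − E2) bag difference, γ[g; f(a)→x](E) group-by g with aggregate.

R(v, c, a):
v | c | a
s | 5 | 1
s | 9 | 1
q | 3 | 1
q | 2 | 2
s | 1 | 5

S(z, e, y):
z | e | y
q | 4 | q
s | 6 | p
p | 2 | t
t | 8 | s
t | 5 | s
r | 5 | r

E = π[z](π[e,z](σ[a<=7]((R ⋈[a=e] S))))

σ filters on a, owned by the left side.
E' = π[z](π[e,z]((σ[a<=7](R) ⋈[a=e] S)))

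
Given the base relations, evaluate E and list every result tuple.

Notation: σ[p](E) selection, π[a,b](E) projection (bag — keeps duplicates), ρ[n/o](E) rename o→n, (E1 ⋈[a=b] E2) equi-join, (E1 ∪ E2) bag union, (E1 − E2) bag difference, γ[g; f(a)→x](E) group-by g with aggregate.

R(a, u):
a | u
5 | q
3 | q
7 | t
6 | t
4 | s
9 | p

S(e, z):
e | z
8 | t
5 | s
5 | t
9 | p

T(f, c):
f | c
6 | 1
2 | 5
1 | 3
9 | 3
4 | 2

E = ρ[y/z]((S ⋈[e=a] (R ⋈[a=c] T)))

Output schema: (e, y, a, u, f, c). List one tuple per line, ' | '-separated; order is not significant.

Stepwise |·|:
  S → 4
  R → 6
  T → 5
  (R ⋈[a=c] T) → 3
  (S ⋈[e=a] (R ⋈[a=c] T)) → 2
  ρ[y/z]((S ⋈[e=a] (R ⋈[a=c] T))) → 2

== RESULT ==
e | y | a | u | f | c
5 | s | 5 | q | 2 | 5
5 | t | 5 | q | 2 | 5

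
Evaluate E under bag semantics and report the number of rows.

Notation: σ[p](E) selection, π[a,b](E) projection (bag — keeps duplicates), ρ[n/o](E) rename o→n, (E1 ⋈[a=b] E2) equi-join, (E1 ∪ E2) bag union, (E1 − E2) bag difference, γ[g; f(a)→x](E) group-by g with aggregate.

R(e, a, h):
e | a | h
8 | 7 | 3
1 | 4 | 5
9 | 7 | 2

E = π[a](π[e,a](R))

Stepwise |·|:
  R → 3
  π[e,a](R) → 3
  π[a](π[e,a](R)) → 3

|E| = 3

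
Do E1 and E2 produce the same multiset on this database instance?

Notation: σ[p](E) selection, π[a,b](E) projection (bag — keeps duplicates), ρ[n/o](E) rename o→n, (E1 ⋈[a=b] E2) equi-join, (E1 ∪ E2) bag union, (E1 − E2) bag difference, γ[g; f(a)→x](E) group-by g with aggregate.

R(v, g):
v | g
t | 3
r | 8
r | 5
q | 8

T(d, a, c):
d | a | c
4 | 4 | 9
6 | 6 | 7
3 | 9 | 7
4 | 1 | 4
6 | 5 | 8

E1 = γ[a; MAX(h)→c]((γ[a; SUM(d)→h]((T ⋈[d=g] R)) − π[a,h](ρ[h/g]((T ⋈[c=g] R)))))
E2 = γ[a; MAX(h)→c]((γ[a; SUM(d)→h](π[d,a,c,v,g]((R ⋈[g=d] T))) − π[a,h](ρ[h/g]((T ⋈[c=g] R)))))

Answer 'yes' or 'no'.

E1 row counts bottom-up:
  T → 5
  R → 4
  (T ⋈[d=g] R) → 1
  γ[a; SUM(d)→h]((T ⋈[d=g] R)) → 1
  T → 5
  R → 4
  (T ⋈[c=g] R) → 2
  ρ[h/g]((T ⋈[c=g] R)) → 2
  π[a,h](ρ[h/g]((T ⋈[c=g] R))) → 2
  (γ[a; SUM(d)→h]((T ⋈[d=g] R)) − π[a,h](ρ[h/g]((T ⋈[c=g] R)))) → 1
  γ[a; MAX(h)→c]((γ[a; SUM(d)→h]((T ⋈[d=g] R)) − π[a,h](ρ[h/g]((T ⋈[c=g] R))))) → 1
E2 row counts bottom-up:
  R → 4
  T → 5
  (R ⋈[g=d] T) → 1
  π[d,a,c,v,g]((R ⋈[g=d] T)) → 1
  γ[a; SUM(d)→h](π[d,a,c,v,g]((R ⋈[g=d] T))) → 1
  T → 5
  R → 4
  (T ⋈[c=g] R) → 2
  ρ[h/g]((T ⋈[c=g] R)) → 2
  π[a,h](ρ[h/g]((T ⋈[c=g] R))) → 2
  (γ[a; SUM(d)→h](π[d,a,c,v,g]((R ⋈[g=d] T))) − π[a,h](ρ[h/g]((T ⋈[c=g] R)))) → 1
  γ[a; MAX(h)→c]((γ[a; SUM(d)→h](π[d,a,c,v,g]((R ⋈[g=d] T))) − π[a,h](ρ[h/g]((T ⋈[c=g] R))))) → 1

E1 and E2 produce the same multiset:
a | c
9 | 3

yes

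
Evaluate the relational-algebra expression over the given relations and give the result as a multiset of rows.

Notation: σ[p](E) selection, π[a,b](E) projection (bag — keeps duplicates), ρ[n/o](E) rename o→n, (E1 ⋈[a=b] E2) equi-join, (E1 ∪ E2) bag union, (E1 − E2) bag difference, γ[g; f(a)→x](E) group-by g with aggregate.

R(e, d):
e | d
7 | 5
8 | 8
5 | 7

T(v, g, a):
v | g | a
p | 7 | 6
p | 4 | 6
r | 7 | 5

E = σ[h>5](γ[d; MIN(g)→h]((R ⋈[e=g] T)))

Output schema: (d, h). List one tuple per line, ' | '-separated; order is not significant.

Per-node cardinality:
  R → 3
  T → 3
  (R ⋈[e=g] T) → 2
  γ[d; MIN(g)→h]((R ⋈[e=g] T)) → 1
  σ[h>5](γ[d; MIN(g)→h]((R ⋈[e=g] T))) → 1

== RESULT ==
d | h
5 | 7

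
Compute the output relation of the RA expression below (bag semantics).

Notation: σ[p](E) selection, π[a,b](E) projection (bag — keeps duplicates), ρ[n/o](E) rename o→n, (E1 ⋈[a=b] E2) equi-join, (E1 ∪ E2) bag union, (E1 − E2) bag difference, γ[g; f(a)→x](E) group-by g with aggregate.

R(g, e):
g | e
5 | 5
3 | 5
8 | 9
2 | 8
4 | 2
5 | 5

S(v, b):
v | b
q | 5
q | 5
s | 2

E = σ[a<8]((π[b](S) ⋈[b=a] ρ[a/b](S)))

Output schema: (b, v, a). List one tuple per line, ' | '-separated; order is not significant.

Per-node cardinality:
  S → 3
  π[b](S) → 3
  S → 3
  ρ[a/b](S) → 3
  (π[b](S) ⋈[b=a] ρ[a/b](S)) → 5
  σ[a<8]((π[b](S) ⋈[b=a] ρ[a/b](S))) → 5

== RESULT ==
b | v | a
2 | s | 2
5 | q | 5
5 | q | 5
5 | q | 5
5 | q | 5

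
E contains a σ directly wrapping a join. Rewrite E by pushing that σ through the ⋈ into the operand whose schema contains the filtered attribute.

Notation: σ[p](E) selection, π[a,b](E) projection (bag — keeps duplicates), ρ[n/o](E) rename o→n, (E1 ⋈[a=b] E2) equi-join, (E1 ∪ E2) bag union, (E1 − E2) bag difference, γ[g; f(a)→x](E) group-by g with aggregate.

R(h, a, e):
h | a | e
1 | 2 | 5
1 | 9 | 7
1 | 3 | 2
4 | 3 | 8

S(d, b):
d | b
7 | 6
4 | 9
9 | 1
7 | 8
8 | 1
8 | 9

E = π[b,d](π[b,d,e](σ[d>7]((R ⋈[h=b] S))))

σ filters on d, owned by the right side.
E' = π[b,d](π[b,d,e]((R ⋈[h=b] σ[d>7](S))))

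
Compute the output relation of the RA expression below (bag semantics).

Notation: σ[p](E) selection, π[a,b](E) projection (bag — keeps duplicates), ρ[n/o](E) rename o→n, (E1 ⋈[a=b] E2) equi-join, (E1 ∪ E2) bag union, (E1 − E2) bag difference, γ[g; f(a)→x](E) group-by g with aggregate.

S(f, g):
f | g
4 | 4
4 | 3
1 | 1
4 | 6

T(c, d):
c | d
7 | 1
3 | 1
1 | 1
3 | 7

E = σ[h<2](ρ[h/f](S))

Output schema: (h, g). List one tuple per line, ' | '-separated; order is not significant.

Per-node cardinality:
  S → 4
  ρ[h/f](S) → 4
  σ[h<2](ρ[h/f](S)) → 1

== RESULT ==
h | g
1 | 1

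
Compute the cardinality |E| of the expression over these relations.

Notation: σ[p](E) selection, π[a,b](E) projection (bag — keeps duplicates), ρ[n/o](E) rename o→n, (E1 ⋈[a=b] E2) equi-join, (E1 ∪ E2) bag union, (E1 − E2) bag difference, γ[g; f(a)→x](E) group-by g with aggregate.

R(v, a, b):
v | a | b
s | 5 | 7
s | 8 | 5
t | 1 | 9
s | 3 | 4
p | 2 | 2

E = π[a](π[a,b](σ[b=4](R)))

Subexpression sizes:
  R → 5
  σ[b=4](R) → 1
  π[a,b](σ[b=4](R)) → 1
  π[a](π[a,b](σ[b=4](R))) → 1

|E| = 1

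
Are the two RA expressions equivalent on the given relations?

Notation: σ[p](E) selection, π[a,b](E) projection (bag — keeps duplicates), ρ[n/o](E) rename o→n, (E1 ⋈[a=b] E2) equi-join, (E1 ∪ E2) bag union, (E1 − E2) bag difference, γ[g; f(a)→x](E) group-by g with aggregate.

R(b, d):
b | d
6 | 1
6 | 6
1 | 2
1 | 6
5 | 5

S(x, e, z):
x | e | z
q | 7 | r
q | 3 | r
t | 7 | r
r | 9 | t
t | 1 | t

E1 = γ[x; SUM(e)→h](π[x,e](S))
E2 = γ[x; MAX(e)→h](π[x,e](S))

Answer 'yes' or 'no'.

E1 stepwise |·|:
  S → 5
  π[x,e](S) → 5
  γ[x; SUM(e)→h](π[x,e](S)) → 3
E2 stepwise |·|:
  S → 5
  π[x,e](S) → 5
  γ[x; MAX(e)→h](π[x,e](S)) → 3

E1 result:
x | h
q | 10
r | 9
t | 8
E2 result:
x | h
q | 7
r | 9
t | 7
Witness: ('t', 8) appears 1× in E1 but 0× in E2.

no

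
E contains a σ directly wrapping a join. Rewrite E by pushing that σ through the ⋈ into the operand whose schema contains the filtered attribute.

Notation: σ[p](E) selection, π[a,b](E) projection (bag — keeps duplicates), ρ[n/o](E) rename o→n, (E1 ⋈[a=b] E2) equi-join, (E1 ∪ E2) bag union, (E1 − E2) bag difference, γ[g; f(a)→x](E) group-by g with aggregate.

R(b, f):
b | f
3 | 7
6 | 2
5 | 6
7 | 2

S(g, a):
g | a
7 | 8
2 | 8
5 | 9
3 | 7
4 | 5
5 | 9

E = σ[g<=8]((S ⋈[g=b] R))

σ filters on g, owned by the left side.
E' = (σ[g<=8](S) ⋈[g=b] R)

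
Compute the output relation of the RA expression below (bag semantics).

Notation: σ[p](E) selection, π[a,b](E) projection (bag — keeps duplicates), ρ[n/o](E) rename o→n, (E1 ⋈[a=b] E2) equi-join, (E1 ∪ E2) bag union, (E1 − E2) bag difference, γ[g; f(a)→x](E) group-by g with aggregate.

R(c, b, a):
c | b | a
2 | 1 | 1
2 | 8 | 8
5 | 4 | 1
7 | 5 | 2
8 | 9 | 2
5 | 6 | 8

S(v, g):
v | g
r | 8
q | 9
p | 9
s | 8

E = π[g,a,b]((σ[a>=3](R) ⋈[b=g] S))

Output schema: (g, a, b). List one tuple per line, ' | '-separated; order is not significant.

Subexpression sizes:
  R → 6
  σ[a>=3](R) → 2
  S → 4
  (σ[a>=3](R) ⋈[b=g] S) → 2
  π[g,a,b]((σ[a>=3](R) ⋈[b=g] S)) → 2

== RESULT ==
g | a | b
8 | 8 | 8
8 | 8 | 8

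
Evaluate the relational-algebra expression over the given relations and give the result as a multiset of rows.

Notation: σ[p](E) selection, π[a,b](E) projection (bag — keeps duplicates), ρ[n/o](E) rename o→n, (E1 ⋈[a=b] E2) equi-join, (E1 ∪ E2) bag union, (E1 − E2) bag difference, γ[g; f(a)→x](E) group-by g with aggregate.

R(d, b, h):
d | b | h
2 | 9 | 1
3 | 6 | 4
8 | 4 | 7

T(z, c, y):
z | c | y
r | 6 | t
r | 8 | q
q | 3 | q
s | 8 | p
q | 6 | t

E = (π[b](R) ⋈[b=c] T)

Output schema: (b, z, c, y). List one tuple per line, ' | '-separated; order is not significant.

Subexpression sizes:
  R → 3
  π[b](R) → 3
  T → 5
  (π[b](R) ⋈[b=c] T) → 2

== RESULT ==
b | z | c | y
6 | q | 6 | t
6 | r | 6 | t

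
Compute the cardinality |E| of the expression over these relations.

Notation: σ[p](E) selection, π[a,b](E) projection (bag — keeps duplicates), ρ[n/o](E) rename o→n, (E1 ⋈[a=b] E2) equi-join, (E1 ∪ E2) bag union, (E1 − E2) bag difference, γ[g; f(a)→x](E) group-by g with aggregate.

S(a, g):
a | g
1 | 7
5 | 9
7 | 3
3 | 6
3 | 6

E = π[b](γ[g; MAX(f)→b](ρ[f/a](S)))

Stepwise |·|:
  S → 5
  ρ[f/a](S) → 5
  γ[g; MAX(f)→b](ρ[f/a](S)) → 4
  π[b](γ[g; MAX(f)→b](ρ[f/a](S))) → 4

|E| = 4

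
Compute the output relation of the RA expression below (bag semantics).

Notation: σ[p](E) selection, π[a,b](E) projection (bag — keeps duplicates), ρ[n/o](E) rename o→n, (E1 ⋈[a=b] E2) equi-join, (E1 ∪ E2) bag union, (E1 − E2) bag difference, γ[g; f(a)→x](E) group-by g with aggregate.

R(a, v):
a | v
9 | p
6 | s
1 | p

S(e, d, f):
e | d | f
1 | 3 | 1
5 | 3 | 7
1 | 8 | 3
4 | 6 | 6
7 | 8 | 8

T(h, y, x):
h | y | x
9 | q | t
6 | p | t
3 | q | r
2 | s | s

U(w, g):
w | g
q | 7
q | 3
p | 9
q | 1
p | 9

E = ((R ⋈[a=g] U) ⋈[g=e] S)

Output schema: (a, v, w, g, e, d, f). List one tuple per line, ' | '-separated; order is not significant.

Stepwise |·|:
  R → 3
  U → 5
  (R ⋈[a=g] U) → 3
  S → 5
  ((R ⋈[a=g] U) ⋈[g=e] S) → 2

== RESULT ==
a | v | w | g | e | d | f
1 | p | q | 1 | 1 | 3 | 1
1 | p | q | 1 | 1 | 8 | 3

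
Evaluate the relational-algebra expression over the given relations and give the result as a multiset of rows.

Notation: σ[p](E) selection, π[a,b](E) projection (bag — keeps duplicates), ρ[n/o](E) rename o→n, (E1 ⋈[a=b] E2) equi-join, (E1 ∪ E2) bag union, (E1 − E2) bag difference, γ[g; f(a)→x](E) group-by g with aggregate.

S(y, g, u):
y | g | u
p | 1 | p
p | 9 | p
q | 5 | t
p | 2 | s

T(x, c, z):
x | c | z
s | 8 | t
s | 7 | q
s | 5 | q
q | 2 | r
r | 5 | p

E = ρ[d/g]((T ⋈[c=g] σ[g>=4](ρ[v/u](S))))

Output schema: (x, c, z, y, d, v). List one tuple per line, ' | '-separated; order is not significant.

Subexpression sizes:
  T → 5
  S → 4
  ρ[v/u](S) → 4
  σ[g>=4](ρ[v/u](S)) → 2
  (T ⋈[c=g] σ[g>=4](ρ[v/u](S))) → 2
  ρ[d/g]((T ⋈[c=g] σ[g>=4](ρ[v/u](S)))) → 2

== RESULT ==
x | c | z | y | d | v
r | 5 | p | q | 5 | t
s | 5 | q | q | 5 | t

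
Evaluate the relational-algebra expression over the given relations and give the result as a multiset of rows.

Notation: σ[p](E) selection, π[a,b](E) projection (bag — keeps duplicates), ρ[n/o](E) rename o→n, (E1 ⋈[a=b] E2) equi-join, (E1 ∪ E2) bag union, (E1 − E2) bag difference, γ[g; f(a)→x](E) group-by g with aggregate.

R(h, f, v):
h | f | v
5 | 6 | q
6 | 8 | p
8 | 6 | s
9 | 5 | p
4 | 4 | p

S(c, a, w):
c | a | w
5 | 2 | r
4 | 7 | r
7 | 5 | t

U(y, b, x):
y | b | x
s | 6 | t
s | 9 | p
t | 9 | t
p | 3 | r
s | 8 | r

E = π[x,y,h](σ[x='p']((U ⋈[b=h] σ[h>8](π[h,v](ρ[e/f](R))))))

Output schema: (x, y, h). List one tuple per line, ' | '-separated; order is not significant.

Stepwise |·|:
  U → 5
  R → 5
  ρ[e/f](R) → 5
  π[h,v](ρ[e/f](R)) → 5
  σ[h>8](π[h,v](ρ[e/f](R))) → 1
  (U ⋈[b=h] σ[h>8](π[h,v](ρ[e/f](R)))) → 2
  σ[x='p']((U ⋈[b=h] σ[h>8](π[h,v](ρ[e/f](R))))) → 1
  π[x,y,h](σ[x='p']((U ⋈[b=h] σ[h>8](π[h,v](ρ[e/f](R)))))) → 1

== RESULT ==
x | y | h
p | s | 9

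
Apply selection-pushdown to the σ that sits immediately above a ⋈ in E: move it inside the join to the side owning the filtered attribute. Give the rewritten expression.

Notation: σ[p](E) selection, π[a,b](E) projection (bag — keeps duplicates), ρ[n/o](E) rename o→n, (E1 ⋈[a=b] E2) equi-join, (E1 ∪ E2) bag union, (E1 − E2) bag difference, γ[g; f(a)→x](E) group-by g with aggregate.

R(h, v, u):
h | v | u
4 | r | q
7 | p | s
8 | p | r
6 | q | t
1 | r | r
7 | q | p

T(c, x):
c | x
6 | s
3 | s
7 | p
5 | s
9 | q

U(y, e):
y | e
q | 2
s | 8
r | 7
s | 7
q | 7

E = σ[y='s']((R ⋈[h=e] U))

σ filters on y, owned by the right side.
E' = (R ⋈[h=e] σ[y='s'](U))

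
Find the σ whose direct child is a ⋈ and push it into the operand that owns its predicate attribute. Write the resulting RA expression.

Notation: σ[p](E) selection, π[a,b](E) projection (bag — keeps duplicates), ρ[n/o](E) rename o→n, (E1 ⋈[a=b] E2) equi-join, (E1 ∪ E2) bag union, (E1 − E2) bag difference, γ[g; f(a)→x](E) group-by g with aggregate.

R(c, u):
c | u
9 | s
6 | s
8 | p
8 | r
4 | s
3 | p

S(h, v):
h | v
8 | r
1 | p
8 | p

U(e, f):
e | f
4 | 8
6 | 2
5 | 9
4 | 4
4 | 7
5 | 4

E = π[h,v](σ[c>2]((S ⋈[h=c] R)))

σ filters on c, owned by the right side.
E' = π[h,v]((S ⋈[h=c] σ[c>2](R)))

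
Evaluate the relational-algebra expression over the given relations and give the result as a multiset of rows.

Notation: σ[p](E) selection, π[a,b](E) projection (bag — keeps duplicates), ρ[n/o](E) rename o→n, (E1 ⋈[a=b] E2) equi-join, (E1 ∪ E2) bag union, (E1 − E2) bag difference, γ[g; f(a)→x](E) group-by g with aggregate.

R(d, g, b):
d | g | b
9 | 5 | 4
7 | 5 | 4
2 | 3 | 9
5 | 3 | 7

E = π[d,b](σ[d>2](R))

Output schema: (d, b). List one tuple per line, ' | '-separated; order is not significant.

Stepwise |·|:
  R → 4
  σ[d>2](R) → 3
  π[d,b](σ[d>2](R)) → 3

== RESULT ==
d | b
5 | 7
7 | 4
9 | 4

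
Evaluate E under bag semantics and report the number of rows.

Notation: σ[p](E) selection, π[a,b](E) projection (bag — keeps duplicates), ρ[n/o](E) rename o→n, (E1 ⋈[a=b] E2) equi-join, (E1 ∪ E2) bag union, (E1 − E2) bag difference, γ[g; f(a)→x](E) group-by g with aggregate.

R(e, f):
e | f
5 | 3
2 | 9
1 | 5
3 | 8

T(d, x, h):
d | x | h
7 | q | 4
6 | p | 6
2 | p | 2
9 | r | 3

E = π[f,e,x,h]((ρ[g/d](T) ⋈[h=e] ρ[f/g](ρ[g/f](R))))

Row counts bottom-up:
  T → 4
  ρ[g/d](T) → 4
  R → 4
  ρ[g/f](R) → 4
  ρ[f/g](ρ[g/f](R)) → 4
  (ρ[g/d](T) ⋈[h=e] ρ[f/g](ρ[g/f](R))) → 2
  π[f,e,x,h]((ρ[g/d](T) ⋈[h=e] ρ[f/g](ρ[g/f](R)))) → 2

|E| = 2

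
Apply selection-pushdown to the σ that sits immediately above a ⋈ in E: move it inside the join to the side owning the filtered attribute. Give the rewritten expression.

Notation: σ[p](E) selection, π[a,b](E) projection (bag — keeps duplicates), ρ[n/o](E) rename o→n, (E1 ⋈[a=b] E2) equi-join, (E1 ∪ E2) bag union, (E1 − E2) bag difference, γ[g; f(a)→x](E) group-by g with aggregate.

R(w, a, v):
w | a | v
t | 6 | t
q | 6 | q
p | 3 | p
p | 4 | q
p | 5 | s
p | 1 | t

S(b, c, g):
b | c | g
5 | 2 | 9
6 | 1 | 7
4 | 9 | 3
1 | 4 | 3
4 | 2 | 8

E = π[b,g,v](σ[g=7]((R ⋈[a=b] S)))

σ filters on g, owned by the right side.
E' = π[b,g,v]((R ⋈[a=b] σ[g=7](S)))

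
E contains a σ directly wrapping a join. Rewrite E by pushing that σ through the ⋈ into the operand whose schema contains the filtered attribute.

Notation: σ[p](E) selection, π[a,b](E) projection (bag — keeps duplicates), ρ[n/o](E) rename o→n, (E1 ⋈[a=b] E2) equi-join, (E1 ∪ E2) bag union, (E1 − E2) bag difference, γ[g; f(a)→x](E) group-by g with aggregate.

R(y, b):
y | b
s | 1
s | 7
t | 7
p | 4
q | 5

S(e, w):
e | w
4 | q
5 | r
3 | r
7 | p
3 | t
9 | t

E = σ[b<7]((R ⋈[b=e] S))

σ filters on b, owned by the left side.
E' = (σ[b<7](R) ⋈[b=e] S)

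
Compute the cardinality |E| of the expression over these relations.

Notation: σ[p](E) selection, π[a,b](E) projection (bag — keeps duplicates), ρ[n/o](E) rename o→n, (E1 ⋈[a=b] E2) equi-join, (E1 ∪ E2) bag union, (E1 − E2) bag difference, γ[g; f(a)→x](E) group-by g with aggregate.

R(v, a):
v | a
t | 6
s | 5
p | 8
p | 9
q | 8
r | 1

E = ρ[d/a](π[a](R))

Per-node cardinality:
  R → 6
  π[a](R) → 6
  ρ[d/a](π[a](R)) → 6

|E| = 6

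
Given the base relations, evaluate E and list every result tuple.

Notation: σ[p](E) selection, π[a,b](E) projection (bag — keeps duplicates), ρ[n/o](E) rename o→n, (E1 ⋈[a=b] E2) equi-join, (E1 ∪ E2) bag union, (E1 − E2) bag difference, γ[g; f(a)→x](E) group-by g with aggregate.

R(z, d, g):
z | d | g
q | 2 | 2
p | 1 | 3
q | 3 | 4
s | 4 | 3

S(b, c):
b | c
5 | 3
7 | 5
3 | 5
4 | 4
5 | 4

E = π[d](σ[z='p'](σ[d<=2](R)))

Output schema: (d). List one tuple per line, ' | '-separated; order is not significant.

Subexpression sizes:
  R → 4
  σ[d<=2](R) → 2
  σ[z='p'](σ[d<=2](R)) → 1
  π[d](σ[z='p'](σ[d<=2](R))) → 1

== RESULT ==
d
1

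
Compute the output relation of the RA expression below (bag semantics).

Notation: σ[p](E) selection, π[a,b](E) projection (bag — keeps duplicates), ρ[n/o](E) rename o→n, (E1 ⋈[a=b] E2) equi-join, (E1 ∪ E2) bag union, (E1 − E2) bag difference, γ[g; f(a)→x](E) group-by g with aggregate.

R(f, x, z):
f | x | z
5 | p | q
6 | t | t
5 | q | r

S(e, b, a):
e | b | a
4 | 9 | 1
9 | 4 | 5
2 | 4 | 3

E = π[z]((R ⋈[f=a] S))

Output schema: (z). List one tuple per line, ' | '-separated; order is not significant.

Subexpression sizes:
  R → 3
  S → 3
  (R ⋈[f=a] S) → 2
  π[z]((R ⋈[f=a] S)) → 2

== RESULT ==
z
q
r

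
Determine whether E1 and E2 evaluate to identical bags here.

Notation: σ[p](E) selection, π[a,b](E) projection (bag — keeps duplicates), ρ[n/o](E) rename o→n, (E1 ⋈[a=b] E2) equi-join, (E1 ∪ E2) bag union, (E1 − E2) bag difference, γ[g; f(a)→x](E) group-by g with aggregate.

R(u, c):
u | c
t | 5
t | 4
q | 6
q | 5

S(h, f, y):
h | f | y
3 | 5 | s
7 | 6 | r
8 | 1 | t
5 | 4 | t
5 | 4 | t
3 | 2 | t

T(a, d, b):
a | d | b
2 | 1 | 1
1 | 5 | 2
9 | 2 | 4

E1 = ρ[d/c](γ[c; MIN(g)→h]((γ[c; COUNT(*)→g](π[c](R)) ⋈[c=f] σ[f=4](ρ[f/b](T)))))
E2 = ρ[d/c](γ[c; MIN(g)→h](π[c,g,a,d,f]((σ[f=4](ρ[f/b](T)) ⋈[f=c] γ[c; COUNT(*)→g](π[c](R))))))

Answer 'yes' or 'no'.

E1 per-node cardinality:
  R → 4
  π[c](R) → 4
  γ[c; COUNT(*)→g](π[c](R)) → 3
  T → 3
  ρ[f/b](T) → 3
  σ[f=4](ρ[f/b](T)) → 1
  (γ[c; COUNT(*)→g](π[c](R)) ⋈[c=f] σ[f=4](ρ[f/b](T))) → 1
  γ[c; MIN(g)→h]((γ[c; COUNT(*)→g](π[c](R)) ⋈[c=f] σ[f=4](ρ[f/b](T)))) → 1
  ρ[d/c](γ[c; MIN(g)→h]((γ[c; COUNT(*)→g](π[c](R)) ⋈[c=f] σ[f=4](ρ[f/b](T))))) → 1
E2 per-node cardinality:
  T → 3
  ρ[f/b](T) → 3
  σ[f=4](ρ[f/b](T)) → 1
  R → 4
  π[c](R) → 4
  γ[c; COUNT(*)→g](π[c](R)) → 3
  (σ[f=4](ρ[f/b](T)) ⋈[f=c] γ[c; COUNT(*)→g](π[c](R))) → 1
  π[c,g,a,d,f]((σ[f=4](ρ[f/b](T)) ⋈[f=c] γ[c; COUNT(*)→g](π[c](R)))) → 1
  γ[c; MIN(g)→h](π[c,g,a,d,f]((σ[f=4](ρ[f/b](T)) ⋈[f=c] γ[c; COUNT(*)→g](π[c](R))))) → 1
  ρ[d/c](γ[c; MIN(g)→h](π[c,g,a,d,f]((σ[f=4](ρ[f/b](T)) ⋈[f=c] γ[c; COUNT(*)→g](π[c](R)))))) → 1

E1 and E2 produce the same multiset:
d | h
4 | 1

yes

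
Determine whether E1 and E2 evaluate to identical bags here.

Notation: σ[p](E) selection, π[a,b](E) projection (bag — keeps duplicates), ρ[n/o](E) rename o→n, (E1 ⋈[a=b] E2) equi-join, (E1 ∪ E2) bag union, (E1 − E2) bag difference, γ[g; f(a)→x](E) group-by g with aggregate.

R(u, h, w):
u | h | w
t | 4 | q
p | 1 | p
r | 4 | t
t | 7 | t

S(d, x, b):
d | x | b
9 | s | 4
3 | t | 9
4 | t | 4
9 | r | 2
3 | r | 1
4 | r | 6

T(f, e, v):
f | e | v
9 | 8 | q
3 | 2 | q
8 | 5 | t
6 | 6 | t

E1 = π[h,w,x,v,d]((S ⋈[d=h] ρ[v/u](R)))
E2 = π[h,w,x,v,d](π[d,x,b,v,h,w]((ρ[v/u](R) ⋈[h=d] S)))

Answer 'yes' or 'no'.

E1 stepwise |·|:
  S → 6
  R → 4
  ρ[v/u](R) → 4
  (S ⋈[d=h] ρ[v/u](R)) → 4
  π[h,w,x,v,d]((S ⋈[d=h] ρ[v/u](R))) → 4
E2 stepwise |·|:
  R → 4
  ρ[v/u](R) → 4
  S → 6
  (ρ[v/u](R) ⋈[h=d] S) → 4
  π[d,x,b,v,h,w]((ρ[v/u](R) ⋈[h=d] S)) → 4
  π[h,w,x,v,d](π[d,x,b,v,h,w]((ρ[v/u](R) ⋈[h=d] S))) → 4

E1 and E2 produce the same multiset:
h | w | x | v | d
4 | q | r | t | 4
4 | q | t | t | 4
4 | t | r | r | 4
4 | t | t | r | 4

yes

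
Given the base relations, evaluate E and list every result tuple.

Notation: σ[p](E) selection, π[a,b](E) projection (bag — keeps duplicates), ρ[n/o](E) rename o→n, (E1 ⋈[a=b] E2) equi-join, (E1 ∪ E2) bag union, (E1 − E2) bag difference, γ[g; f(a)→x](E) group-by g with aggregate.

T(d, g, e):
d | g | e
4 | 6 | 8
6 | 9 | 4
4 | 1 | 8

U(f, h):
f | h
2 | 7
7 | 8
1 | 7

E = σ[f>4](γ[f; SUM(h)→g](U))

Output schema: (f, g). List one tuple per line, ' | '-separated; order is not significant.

Per-node cardinality:
  U → 3
  γ[f; SUM(h)→g](U) → 3
  σ[f>4](γ[f; SUM(h)→g](U)) → 1

== RESULT ==
f | g
7 | 8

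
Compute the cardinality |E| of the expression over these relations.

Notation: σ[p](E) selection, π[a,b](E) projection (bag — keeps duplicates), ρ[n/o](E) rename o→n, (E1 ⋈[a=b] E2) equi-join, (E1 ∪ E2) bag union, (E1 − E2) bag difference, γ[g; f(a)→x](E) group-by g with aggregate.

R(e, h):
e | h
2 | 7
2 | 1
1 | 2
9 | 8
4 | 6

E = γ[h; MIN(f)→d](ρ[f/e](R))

Row counts bottom-up:
  R → 5
  ρ[f/e](R) → 5
  γ[h; MIN(f)→d](ρ[f/e](R)) → 5

|E| = 5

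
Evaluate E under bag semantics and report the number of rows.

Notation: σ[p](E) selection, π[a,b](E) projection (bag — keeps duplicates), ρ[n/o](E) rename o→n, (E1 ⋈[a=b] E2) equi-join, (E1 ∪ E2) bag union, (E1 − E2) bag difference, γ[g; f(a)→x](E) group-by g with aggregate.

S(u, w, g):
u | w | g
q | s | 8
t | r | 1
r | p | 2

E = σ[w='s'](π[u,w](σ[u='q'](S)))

Row counts bottom-up:
  S → 3
  σ[u='q'](S) → 1
  π[u,w](σ[u='q'](S)) → 1
  σ[w='s'](π[u,w](σ[u='q'](S))) → 1

|E| = 1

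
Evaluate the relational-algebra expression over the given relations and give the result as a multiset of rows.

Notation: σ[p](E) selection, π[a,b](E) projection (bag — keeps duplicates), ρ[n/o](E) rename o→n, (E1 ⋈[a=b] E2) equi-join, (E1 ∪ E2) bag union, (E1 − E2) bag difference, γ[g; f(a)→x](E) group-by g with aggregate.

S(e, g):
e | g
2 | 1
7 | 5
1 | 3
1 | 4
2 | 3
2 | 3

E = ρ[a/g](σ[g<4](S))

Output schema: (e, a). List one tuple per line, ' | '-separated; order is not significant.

Row counts bottom-up:
  S → 6
  σ[g<4](S) → 4
  ρ[a/g](σ[g<4](S)) → 4

== RESULT ==
e | a
1 | 3
2 | 1
2 | 3
2 | 3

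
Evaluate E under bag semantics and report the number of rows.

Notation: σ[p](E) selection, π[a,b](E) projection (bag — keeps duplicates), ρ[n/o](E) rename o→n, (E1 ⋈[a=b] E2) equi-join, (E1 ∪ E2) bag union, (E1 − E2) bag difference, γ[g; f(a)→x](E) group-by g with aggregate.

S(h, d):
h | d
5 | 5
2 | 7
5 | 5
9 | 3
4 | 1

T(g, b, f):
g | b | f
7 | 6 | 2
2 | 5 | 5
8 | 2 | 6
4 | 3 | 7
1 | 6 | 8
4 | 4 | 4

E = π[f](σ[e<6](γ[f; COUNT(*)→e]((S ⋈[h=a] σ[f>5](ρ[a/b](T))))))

Per-node cardinality:
  S → 5
  T → 6
  ρ[a/b](T) → 6
  σ[f>5](ρ[a/b](T)) → 3
  (S ⋈[h=a] σ[f>5](ρ[a/b](T))) → 1
  γ[f; COUNT(*)→e]((S ⋈[h=a] σ[f>5](ρ[a/b](T)))) → 1
  σ[e<6](γ[f; COUNT(*)→e]((S ⋈[h=a] σ[f>5](ρ[a/b](T))))) → 1
  π[f](σ[e<6](γ[f; COUNT(*)→e]((S ⋈[h=a] σ[f>5](ρ[a/b](T)))))) → 1

|E| = 1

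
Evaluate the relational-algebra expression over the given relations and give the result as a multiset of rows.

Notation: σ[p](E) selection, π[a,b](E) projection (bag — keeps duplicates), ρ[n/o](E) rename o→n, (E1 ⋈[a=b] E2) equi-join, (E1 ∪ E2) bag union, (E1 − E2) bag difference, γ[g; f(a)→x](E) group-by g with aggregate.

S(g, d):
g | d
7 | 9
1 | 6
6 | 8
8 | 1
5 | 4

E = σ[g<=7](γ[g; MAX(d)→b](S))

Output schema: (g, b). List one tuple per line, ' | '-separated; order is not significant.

Per-node cardinality:
  S → 5
  γ[g; MAX(d)→b](S) → 5
  σ[g<=7](γ[g; MAX(d)→b](S)) → 4

== RESULT ==
g | b
1 | 6
5 | 4
6 | 8
7 | 9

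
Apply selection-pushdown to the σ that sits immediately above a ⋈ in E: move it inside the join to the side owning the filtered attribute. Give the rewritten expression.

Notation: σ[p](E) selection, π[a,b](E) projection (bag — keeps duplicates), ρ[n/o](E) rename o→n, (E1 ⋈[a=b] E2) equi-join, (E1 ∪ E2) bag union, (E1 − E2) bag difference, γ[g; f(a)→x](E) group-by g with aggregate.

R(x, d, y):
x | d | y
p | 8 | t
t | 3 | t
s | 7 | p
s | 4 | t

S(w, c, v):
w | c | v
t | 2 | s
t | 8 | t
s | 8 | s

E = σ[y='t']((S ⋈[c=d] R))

σ filters on y, owned by the right side.
E' = (S ⋈[c=d] σ[y='t'](R))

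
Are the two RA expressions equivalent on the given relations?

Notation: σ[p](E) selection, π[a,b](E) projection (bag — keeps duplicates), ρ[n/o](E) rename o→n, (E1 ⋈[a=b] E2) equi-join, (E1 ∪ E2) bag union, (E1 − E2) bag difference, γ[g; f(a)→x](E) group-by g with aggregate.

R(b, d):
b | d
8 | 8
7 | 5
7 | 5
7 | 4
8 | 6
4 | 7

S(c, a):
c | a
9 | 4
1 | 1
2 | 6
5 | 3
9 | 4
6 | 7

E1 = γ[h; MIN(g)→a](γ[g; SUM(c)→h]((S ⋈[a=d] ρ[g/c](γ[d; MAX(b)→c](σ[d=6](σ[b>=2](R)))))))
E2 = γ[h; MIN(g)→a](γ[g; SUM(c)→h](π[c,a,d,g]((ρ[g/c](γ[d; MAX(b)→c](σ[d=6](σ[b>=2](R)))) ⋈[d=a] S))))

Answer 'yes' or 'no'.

E1 subexpression sizes:
  S → 6
  R → 6
  σ[b>=2](R) → 6
  σ[d=6](σ[b>=2](R)) → 1
  γ[d; MAX(b)→c](σ[d=6](σ[b>=2](R))) → 1
  ρ[g/c](γ[d; MAX(b)→c](σ[d=6](σ[b>=2](R)))) → 1
  (S ⋈[a=d] ρ[g/c](γ[d; MAX(b)→c](σ[d=6](σ[b>=2](R))))) → 1
  γ[g; SUM(c)→h]((S ⋈[a=d] ρ[g/c](γ[d; MAX(b)→c](σ[d=6](σ[b>=2](R)))))) → 1
  γ[h; MIN(g)→a](γ[g; SUM(c)→h]((S ⋈[a=d] ρ[g/c](γ[d; MAX(b)→c](σ[d=6](σ[b>=2](R))))))) → 1
E2 subexpression sizes:
  R → 6
  σ[b>=2](R) → 6
  σ[d=6](σ[b>=2](R)) → 1
  γ[d; MAX(b)→c](σ[d=6](σ[b>=2](R))) → 1
  ρ[g/c](γ[d; MAX(b)→c](σ[d=6](σ[b>=2](R)))) → 1
  S → 6
  (ρ[g/c](γ[d; MAX(b)→c](σ[d=6](σ[b>=2](R)))) ⋈[d=a] S) → 1
  π[c,a,d,g]((ρ[g/c](γ[d; MAX(b)→c](σ[d=6](σ[b>=2](R)))) ⋈[d=a] S)) → 1
  γ[g; SUM(c)→h](π[c,a,d,g]((ρ[g/c](γ[d; MAX(b)→c](σ[d=6](σ[b>=2](R)))) ⋈[d=a] S))) → 1
  γ[h; MIN(g)→a](γ[g; SUM(c)→h](π[c,a,d,g]((ρ[g/c](γ[d; MAX(b)→c](σ[d=6](σ[b>=2](R)))) ⋈[d=a] S)))) → 1

E1 and E2 produce the same multiset:
h | a
2 | 8

yes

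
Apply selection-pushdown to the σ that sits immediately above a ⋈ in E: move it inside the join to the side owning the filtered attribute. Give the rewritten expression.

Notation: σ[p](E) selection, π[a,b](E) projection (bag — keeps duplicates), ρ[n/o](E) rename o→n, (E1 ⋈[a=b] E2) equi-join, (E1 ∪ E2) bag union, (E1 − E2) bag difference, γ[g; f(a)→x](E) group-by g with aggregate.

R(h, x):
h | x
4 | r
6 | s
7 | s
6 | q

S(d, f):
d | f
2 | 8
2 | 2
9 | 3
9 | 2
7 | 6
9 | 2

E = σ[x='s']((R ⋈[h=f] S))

σ filters on x, owned by the left side.
E' = (σ[x='s'](R) ⋈[h=f] S)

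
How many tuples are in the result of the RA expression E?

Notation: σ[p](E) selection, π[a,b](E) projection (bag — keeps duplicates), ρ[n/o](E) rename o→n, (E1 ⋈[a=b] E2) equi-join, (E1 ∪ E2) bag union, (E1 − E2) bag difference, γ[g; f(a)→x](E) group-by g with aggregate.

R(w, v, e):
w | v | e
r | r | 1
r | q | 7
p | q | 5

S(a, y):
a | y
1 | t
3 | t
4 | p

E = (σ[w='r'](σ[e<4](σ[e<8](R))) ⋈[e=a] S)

Row counts bottom-up:
  R → 3
  σ[e<8](R) → 3
  σ[e<4](σ[e<8](R)) → 1
  σ[w='r'](σ[e<4](σ[e<8](R))) → 1
  S → 3
  (σ[w='r'](σ[e<4](σ[e<8](R))) ⋈[e=a] S) → 1

|E| = 1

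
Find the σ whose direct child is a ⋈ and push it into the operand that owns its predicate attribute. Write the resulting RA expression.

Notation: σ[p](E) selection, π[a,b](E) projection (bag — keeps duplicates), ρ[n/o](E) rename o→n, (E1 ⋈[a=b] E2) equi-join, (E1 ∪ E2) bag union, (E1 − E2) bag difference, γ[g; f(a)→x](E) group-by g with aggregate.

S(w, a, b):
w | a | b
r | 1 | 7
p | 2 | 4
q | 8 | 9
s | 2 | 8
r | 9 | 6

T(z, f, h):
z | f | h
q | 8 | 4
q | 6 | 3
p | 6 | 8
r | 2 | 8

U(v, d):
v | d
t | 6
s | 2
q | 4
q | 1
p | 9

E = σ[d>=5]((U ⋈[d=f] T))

σ filters on d, owned by the left side.
E' = (σ[d>=5](U) ⋈[d=f] T)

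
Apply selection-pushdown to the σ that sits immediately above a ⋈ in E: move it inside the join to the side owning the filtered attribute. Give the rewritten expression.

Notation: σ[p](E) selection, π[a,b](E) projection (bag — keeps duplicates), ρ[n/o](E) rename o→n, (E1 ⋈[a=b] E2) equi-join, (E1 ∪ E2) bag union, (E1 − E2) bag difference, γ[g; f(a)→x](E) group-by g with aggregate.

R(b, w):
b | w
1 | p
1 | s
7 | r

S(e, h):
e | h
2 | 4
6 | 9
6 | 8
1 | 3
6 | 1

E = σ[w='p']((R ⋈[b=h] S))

σ filters on w, owned by the left side.
E' = (σ[w='p'](R) ⋈[b=h] S)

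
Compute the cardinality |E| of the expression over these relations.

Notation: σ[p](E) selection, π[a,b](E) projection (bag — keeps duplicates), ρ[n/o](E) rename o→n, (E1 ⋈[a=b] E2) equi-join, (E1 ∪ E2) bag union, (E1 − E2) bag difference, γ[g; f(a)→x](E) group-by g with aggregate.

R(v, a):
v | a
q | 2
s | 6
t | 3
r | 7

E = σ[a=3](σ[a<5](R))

Row counts bottom-up:
  R → 4
  σ[a<5](R) → 2
  σ[a=3](σ[a<5](R)) → 1

|E| = 1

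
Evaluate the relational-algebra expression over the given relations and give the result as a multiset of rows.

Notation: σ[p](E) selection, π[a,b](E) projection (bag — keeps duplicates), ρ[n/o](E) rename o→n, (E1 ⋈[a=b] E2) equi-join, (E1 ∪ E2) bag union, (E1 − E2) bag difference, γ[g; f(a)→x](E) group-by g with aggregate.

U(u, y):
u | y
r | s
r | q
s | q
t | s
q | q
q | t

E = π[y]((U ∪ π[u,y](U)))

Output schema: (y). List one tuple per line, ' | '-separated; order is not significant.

Row counts bottom-up:
  U → 6
  U → 6
  π[u,y](U) → 6
  (U ∪ π[u,y](U)) → 12
  π[y]((U ∪ π[u,y](U))) → 12

== RESULT ==
y
q
q
q
q
q
q
s
s
s
s
t
t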